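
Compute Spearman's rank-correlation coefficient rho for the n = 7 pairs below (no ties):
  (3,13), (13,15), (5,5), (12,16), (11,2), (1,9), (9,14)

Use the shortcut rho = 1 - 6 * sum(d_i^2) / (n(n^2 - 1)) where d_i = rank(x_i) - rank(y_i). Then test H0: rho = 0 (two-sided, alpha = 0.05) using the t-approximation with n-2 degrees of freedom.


Step 1: Rank x and y separately (midranks; no ties here).
rank(x): 3->2, 13->7, 5->3, 12->6, 11->5, 1->1, 9->4
rank(y): 13->4, 15->6, 5->2, 16->7, 2->1, 9->3, 14->5
Step 2: d_i = R_x(i) - R_y(i); compute d_i^2.
  (2-4)^2=4, (7-6)^2=1, (3-2)^2=1, (6-7)^2=1, (5-1)^2=16, (1-3)^2=4, (4-5)^2=1
sum(d^2) = 28.
Step 3: rho = 1 - 6*28 / (7*(7^2 - 1)) = 1 - 168/336 = 0.500000.
Step 4: Under H0, t = rho * sqrt((n-2)/(1-rho^2)) = 1.2910 ~ t(5).
Step 5: Two-sided p-value from the t-distribution with 5 df = 0.253170.
Step 6: alpha = 0.05. fail to reject H0.

rho = 0.5000, p = 0.253170, fail to reject H0 at alpha = 0.05.


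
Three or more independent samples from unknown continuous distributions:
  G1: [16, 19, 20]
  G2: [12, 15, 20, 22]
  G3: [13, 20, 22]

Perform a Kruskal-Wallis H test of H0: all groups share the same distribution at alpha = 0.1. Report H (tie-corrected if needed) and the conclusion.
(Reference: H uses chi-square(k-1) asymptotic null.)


Step 1: Combine all N = 10 observations and assign midranks.
sorted (value, group, rank): (12,G2,1), (13,G3,2), (15,G2,3), (16,G1,4), (19,G1,5), (20,G1,7), (20,G2,7), (20,G3,7), (22,G2,9.5), (22,G3,9.5)
Step 2: Sum ranks within each group.
R_1 = 16 (n_1 = 3)
R_2 = 20.5 (n_2 = 4)
R_3 = 18.5 (n_3 = 3)
Step 3: H = 12/(N(N+1)) * sum(R_i^2/n_i) - 3(N+1)
     = 12/(10*11) * (16^2/3 + 20.5^2/4 + 18.5^2/3) - 3*11
     = 0.109091 * 304.479 - 33
     = 0.215909.
Step 4: Ties present; correction factor C = 1 - 30/(10^3 - 10) = 0.969697. Corrected H = 0.215909 / 0.969697 = 0.222656.
Step 5: Under H0, H ~ chi^2(2); p-value = 0.894645.
Step 6: alpha = 0.1. fail to reject H0.

H = 0.2227, df = 2, p = 0.894645, fail to reject H0.


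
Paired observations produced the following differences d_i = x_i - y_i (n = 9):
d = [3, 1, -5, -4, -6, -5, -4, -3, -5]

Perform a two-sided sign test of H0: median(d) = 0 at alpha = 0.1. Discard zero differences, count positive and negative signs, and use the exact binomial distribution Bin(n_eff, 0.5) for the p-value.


Step 1: Discard zero differences. Original n = 9; n_eff = number of nonzero differences = 9.
Nonzero differences (with sign): +3, +1, -5, -4, -6, -5, -4, -3, -5
Step 2: Count signs: positive = 2, negative = 7.
Step 3: Under H0: P(positive) = 0.5, so the number of positives S ~ Bin(9, 0.5).
Step 4: Two-sided exact p-value = sum of Bin(9,0.5) probabilities at or below the observed probability = 0.179688.
Step 5: alpha = 0.1. fail to reject H0.

n_eff = 9, pos = 2, neg = 7, p = 0.179688, fail to reject H0.


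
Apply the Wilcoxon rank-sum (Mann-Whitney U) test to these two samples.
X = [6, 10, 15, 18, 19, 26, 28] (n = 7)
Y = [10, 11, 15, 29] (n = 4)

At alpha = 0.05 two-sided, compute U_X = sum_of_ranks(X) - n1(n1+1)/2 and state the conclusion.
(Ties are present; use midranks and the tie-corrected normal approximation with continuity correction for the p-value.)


Step 1: Combine and sort all 11 observations; assign midranks.
sorted (value, group): (6,X), (10,X), (10,Y), (11,Y), (15,X), (15,Y), (18,X), (19,X), (26,X), (28,X), (29,Y)
ranks: 6->1, 10->2.5, 10->2.5, 11->4, 15->5.5, 15->5.5, 18->7, 19->8, 26->9, 28->10, 29->11
Step 2: Rank sum for X: R1 = 1 + 2.5 + 5.5 + 7 + 8 + 9 + 10 = 43.
Step 3: U_X = R1 - n1(n1+1)/2 = 43 - 7*8/2 = 43 - 28 = 15.
       U_Y = n1*n2 - U_X = 28 - 15 = 13.
Step 4: Ties are present, so use the tie-corrected normal approximation (with continuity correction) for the p-value.
Step 5: p-value = 0.924376; compare to alpha = 0.05. fail to reject H0.

U_X = 15, p = 0.924376, fail to reject H0 at alpha = 0.05.


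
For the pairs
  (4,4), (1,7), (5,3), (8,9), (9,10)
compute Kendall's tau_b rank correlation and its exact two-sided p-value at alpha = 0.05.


Step 1: Enumerate the 10 unordered pairs (i,j) with i<j and classify each by sign(x_j-x_i) * sign(y_j-y_i).
  (1,2):dx=-3,dy=+3->D; (1,3):dx=+1,dy=-1->D; (1,4):dx=+4,dy=+5->C; (1,5):dx=+5,dy=+6->C
  (2,3):dx=+4,dy=-4->D; (2,4):dx=+7,dy=+2->C; (2,5):dx=+8,dy=+3->C; (3,4):dx=+3,dy=+6->C
  (3,5):dx=+4,dy=+7->C; (4,5):dx=+1,dy=+1->C
Step 2: C = 7, D = 3, total pairs = 10.
Step 3: tau = (C - D)/(n(n-1)/2) = (7 - 3)/10 = 0.400000.
Step 4: Exact two-sided p-value (enumerate n! = 120 permutations of y under H0): p = 0.483333.
Step 5: alpha = 0.05. fail to reject H0.

tau_b = 0.4000 (C=7, D=3), p = 0.483333, fail to reject H0.


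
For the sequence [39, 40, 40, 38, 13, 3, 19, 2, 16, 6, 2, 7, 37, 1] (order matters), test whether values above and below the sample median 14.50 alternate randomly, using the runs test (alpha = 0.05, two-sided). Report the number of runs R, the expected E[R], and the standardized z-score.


Step 1: Compute median = 14.50; label A = above, B = below.
Labels in order: AAAABBABABBBAB  (n_A = 7, n_B = 7)
Step 2: Count runs R = 8.
Step 3: Under H0 (random ordering), E[R] = 2*n_A*n_B/(n_A+n_B) + 1 = 2*7*7/14 + 1 = 8.0000.
        Var[R] = 2*n_A*n_B*(2*n_A*n_B - n_A - n_B) / ((n_A+n_B)^2 * (n_A+n_B-1)) = 8232/2548 = 3.2308.
        SD[R] = 1.7974.
Step 4: R = E[R], so z = 0 with no continuity correction.
Step 5: Two-sided p-value via normal approximation = 2*(1 - Phi(|z|)) = 1.000000.
Step 6: alpha = 0.05. fail to reject H0.

R = 8, z = 0.0000, p = 1.000000, fail to reject H0.


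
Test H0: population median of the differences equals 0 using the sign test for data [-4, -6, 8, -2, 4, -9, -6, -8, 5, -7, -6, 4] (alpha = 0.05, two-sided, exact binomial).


Step 1: Discard zero differences. Original n = 12; n_eff = number of nonzero differences = 12.
Nonzero differences (with sign): -4, -6, +8, -2, +4, -9, -6, -8, +5, -7, -6, +4
Step 2: Count signs: positive = 4, negative = 8.
Step 3: Under H0: P(positive) = 0.5, so the number of positives S ~ Bin(12, 0.5).
Step 4: Two-sided exact p-value = sum of Bin(12,0.5) probabilities at or below the observed probability = 0.387695.
Step 5: alpha = 0.05. fail to reject H0.

n_eff = 12, pos = 4, neg = 8, p = 0.387695, fail to reject H0.


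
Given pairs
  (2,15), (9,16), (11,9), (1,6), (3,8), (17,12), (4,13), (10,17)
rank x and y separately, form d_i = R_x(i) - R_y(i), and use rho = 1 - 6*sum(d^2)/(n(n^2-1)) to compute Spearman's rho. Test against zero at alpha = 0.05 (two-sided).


Step 1: Rank x and y separately (midranks; no ties here).
rank(x): 2->2, 9->5, 11->7, 1->1, 3->3, 17->8, 4->4, 10->6
rank(y): 15->6, 16->7, 9->3, 6->1, 8->2, 12->4, 13->5, 17->8
Step 2: d_i = R_x(i) - R_y(i); compute d_i^2.
  (2-6)^2=16, (5-7)^2=4, (7-3)^2=16, (1-1)^2=0, (3-2)^2=1, (8-4)^2=16, (4-5)^2=1, (6-8)^2=4
sum(d^2) = 58.
Step 3: rho = 1 - 6*58 / (8*(8^2 - 1)) = 1 - 348/504 = 0.309524.
Step 4: Under H0, t = rho * sqrt((n-2)/(1-rho^2)) = 0.7973 ~ t(6).
Step 5: Two-sided p-value from the t-distribution with 6 df = 0.455645.
Step 6: alpha = 0.05. fail to reject H0.

rho = 0.3095, p = 0.455645, fail to reject H0 at alpha = 0.05.


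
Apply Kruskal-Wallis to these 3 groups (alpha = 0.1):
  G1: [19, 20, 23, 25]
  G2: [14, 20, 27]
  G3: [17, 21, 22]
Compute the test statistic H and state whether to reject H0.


Step 1: Combine all N = 10 observations and assign midranks.
sorted (value, group, rank): (14,G2,1), (17,G3,2), (19,G1,3), (20,G1,4.5), (20,G2,4.5), (21,G3,6), (22,G3,7), (23,G1,8), (25,G1,9), (27,G2,10)
Step 2: Sum ranks within each group.
R_1 = 24.5 (n_1 = 4)
R_2 = 15.5 (n_2 = 3)
R_3 = 15 (n_3 = 3)
Step 3: H = 12/(N(N+1)) * sum(R_i^2/n_i) - 3(N+1)
     = 12/(10*11) * (24.5^2/4 + 15.5^2/3 + 15^2/3) - 3*11
     = 0.109091 * 305.146 - 33
     = 0.288636.
Step 4: Ties present; correction factor C = 1 - 6/(10^3 - 10) = 0.993939. Corrected H = 0.288636 / 0.993939 = 0.290396.
Step 5: Under H0, H ~ chi^2(2); p-value = 0.864851.
Step 6: alpha = 0.1. fail to reject H0.

H = 0.2904, df = 2, p = 0.864851, fail to reject H0.


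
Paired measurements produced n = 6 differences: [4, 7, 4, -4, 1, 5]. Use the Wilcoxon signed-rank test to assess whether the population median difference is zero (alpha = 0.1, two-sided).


Step 1: Drop any zero differences (none here) and take |d_i|.
|d| = [4, 7, 4, 4, 1, 5]
Step 2: Midrank |d_i| (ties get averaged ranks).
ranks: |4|->3, |7|->6, |4|->3, |4|->3, |1|->1, |5|->5
Step 3: Attach original signs; sum ranks with positive sign and with negative sign.
W+ = 3 + 6 + 3 + 1 + 5 = 18
W- = 3 = 3
(Check: W+ + W- = 21 should equal n(n+1)/2 = 21.)
Step 4: Test statistic W = min(W+, W-) = 3.
Step 5: Ties in |d|, so use the tie-corrected normal approximation.
        E[W] = n(n+1)/4 = 6*7/4 = 10.5.
        Tie groups: |d|=4 (t=3); sum(t^3 - t) = 24.
        Var[W] = n(n+1)(2n+1)/24 - sum(t^3-t)/48 = 546/24 - 24/48 = 22.25.
        z = (W - E[W]) / sqrt(Var[W]) = (3 - 10.5) / 4.7170 = -1.5900.
        Two-sided p = 2*Phi(z) = 0.111836.
Step 6: alpha = 0.1. fail to reject H0.

W+ = 18, W- = 3, W = min = 3, p = 0.111836, fail to reject H0.


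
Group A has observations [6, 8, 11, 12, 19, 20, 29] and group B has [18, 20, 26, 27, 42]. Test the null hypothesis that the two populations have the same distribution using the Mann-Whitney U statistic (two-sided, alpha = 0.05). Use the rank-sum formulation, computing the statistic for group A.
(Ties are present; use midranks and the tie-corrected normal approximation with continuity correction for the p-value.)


Step 1: Combine and sort all 12 observations; assign midranks.
sorted (value, group): (6,X), (8,X), (11,X), (12,X), (18,Y), (19,X), (20,X), (20,Y), (26,Y), (27,Y), (29,X), (42,Y)
ranks: 6->1, 8->2, 11->3, 12->4, 18->5, 19->6, 20->7.5, 20->7.5, 26->9, 27->10, 29->11, 42->12
Step 2: Rank sum for X: R1 = 1 + 2 + 3 + 4 + 6 + 7.5 + 11 = 34.5.
Step 3: U_X = R1 - n1(n1+1)/2 = 34.5 - 7*8/2 = 34.5 - 28 = 6.5.
       U_Y = n1*n2 - U_X = 35 - 6.5 = 28.5.
Step 4: Ties are present, so use the tie-corrected normal approximation (with continuity correction) for the p-value.
Step 5: p-value = 0.087602; compare to alpha = 0.05. fail to reject H0.

U_X = 6.5, p = 0.087602, fail to reject H0 at alpha = 0.05.


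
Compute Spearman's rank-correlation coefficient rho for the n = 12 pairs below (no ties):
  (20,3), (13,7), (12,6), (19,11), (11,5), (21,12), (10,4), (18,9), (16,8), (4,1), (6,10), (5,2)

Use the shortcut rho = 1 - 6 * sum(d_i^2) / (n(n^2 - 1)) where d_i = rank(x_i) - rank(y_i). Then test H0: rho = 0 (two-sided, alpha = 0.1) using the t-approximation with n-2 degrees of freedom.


Step 1: Rank x and y separately (midranks; no ties here).
rank(x): 20->11, 13->7, 12->6, 19->10, 11->5, 21->12, 10->4, 18->9, 16->8, 4->1, 6->3, 5->2
rank(y): 3->3, 7->7, 6->6, 11->11, 5->5, 12->12, 4->4, 9->9, 8->8, 1->1, 10->10, 2->2
Step 2: d_i = R_x(i) - R_y(i); compute d_i^2.
  (11-3)^2=64, (7-7)^2=0, (6-6)^2=0, (10-11)^2=1, (5-5)^2=0, (12-12)^2=0, (4-4)^2=0, (9-9)^2=0, (8-8)^2=0, (1-1)^2=0, (3-10)^2=49, (2-2)^2=0
sum(d^2) = 114.
Step 3: rho = 1 - 6*114 / (12*(12^2 - 1)) = 1 - 684/1716 = 0.601399.
Step 4: Under H0, t = rho * sqrt((n-2)/(1-rho^2)) = 2.3804 ~ t(10).
Step 5: Two-sided p-value from the t-distribution with 10 df = 0.038588.
Step 6: alpha = 0.1. reject H0.

rho = 0.6014, p = 0.038588, reject H0 at alpha = 0.1.


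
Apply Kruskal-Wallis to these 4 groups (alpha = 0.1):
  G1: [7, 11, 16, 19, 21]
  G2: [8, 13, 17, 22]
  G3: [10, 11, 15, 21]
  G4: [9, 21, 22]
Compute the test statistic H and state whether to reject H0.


Step 1: Combine all N = 16 observations and assign midranks.
sorted (value, group, rank): (7,G1,1), (8,G2,2), (9,G4,3), (10,G3,4), (11,G1,5.5), (11,G3,5.5), (13,G2,7), (15,G3,8), (16,G1,9), (17,G2,10), (19,G1,11), (21,G1,13), (21,G3,13), (21,G4,13), (22,G2,15.5), (22,G4,15.5)
Step 2: Sum ranks within each group.
R_1 = 39.5 (n_1 = 5)
R_2 = 34.5 (n_2 = 4)
R_3 = 30.5 (n_3 = 4)
R_4 = 31.5 (n_4 = 3)
Step 3: H = 12/(N(N+1)) * sum(R_i^2/n_i) - 3(N+1)
     = 12/(16*17) * (39.5^2/5 + 34.5^2/4 + 30.5^2/4 + 31.5^2/3) - 3*17
     = 0.044118 * 1172.92 - 51
     = 0.746691.
Step 4: Ties present; correction factor C = 1 - 36/(16^3 - 16) = 0.991176. Corrected H = 0.746691 / 0.991176 = 0.753338.
Step 5: Under H0, H ~ chi^2(3); p-value = 0.860592.
Step 6: alpha = 0.1. fail to reject H0.

H = 0.7533, df = 3, p = 0.860592, fail to reject H0.


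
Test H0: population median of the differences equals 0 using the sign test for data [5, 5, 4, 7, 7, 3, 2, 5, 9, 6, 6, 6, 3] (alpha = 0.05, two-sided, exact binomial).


Step 1: Discard zero differences. Original n = 13; n_eff = number of nonzero differences = 13.
Nonzero differences (with sign): +5, +5, +4, +7, +7, +3, +2, +5, +9, +6, +6, +6, +3
Step 2: Count signs: positive = 13, negative = 0.
Step 3: Under H0: P(positive) = 0.5, so the number of positives S ~ Bin(13, 0.5).
Step 4: Two-sided exact p-value = sum of Bin(13,0.5) probabilities at or below the observed probability = 0.000244.
Step 5: alpha = 0.05. reject H0.

n_eff = 13, pos = 13, neg = 0, p = 0.000244, reject H0.


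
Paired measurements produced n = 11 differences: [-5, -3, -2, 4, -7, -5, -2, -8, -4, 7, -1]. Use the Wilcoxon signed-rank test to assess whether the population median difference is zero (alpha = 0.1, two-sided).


Step 1: Drop any zero differences (none here) and take |d_i|.
|d| = [5, 3, 2, 4, 7, 5, 2, 8, 4, 7, 1]
Step 2: Midrank |d_i| (ties get averaged ranks).
ranks: |5|->7.5, |3|->4, |2|->2.5, |4|->5.5, |7|->9.5, |5|->7.5, |2|->2.5, |8|->11, |4|->5.5, |7|->9.5, |1|->1
Step 3: Attach original signs; sum ranks with positive sign and with negative sign.
W+ = 5.5 + 9.5 = 15
W- = 7.5 + 4 + 2.5 + 9.5 + 7.5 + 2.5 + 11 + 5.5 + 1 = 51
(Check: W+ + W- = 66 should equal n(n+1)/2 = 66.)
Step 4: Test statistic W = min(W+, W-) = 15.
Step 5: Ties in |d|, so use the tie-corrected normal approximation.
        E[W] = n(n+1)/4 = 11*12/4 = 33.
        Tie groups: |d|=2 (t=2), |d|=4 (t=2), |d|=5 (t=2), |d|=7 (t=2); sum(t^3 - t) = 24.
        Var[W] = n(n+1)(2n+1)/24 - sum(t^3-t)/48 = 3036/24 - 24/48 = 126.
        z = (W - E[W]) / sqrt(Var[W]) = (15 - 33) / 11.2250 = -1.6036.
        Two-sided p = 2*Phi(z) = 0.108809.
Step 6: alpha = 0.1. fail to reject H0.

W+ = 15, W- = 51, W = min = 15, p = 0.108809, fail to reject H0.


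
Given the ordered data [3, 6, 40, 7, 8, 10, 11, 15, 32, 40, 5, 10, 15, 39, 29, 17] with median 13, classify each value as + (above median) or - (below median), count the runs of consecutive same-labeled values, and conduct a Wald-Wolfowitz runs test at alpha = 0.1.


Step 1: Compute median = 13; label A = above, B = below.
Labels in order: BBABBBBAAABBAAAA  (n_A = 8, n_B = 8)
Step 2: Count runs R = 6.
Step 3: Under H0 (random ordering), E[R] = 2*n_A*n_B/(n_A+n_B) + 1 = 2*8*8/16 + 1 = 9.0000.
        Var[R] = 2*n_A*n_B*(2*n_A*n_B - n_A - n_B) / ((n_A+n_B)^2 * (n_A+n_B-1)) = 14336/3840 = 3.7333.
        SD[R] = 1.9322.
Step 4: Continuity-corrected z = (R + 0.5 - E[R]) / SD[R] = (6 + 0.5 - 9.0000) / 1.9322 = -1.2939.
Step 5: Two-sided p-value via normal approximation = 2*(1 - Phi(|z|)) = 0.195709.
Step 6: alpha = 0.1. fail to reject H0.

R = 6, z = -1.2939, p = 0.195709, fail to reject H0.


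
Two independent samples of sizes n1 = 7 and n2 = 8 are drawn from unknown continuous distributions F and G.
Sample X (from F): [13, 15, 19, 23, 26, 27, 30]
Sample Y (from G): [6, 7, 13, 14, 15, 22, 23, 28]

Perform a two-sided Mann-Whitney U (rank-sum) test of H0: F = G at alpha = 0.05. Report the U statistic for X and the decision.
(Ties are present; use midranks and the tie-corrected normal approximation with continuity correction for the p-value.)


Step 1: Combine and sort all 15 observations; assign midranks.
sorted (value, group): (6,Y), (7,Y), (13,X), (13,Y), (14,Y), (15,X), (15,Y), (19,X), (22,Y), (23,X), (23,Y), (26,X), (27,X), (28,Y), (30,X)
ranks: 6->1, 7->2, 13->3.5, 13->3.5, 14->5, 15->6.5, 15->6.5, 19->8, 22->9, 23->10.5, 23->10.5, 26->12, 27->13, 28->14, 30->15
Step 2: Rank sum for X: R1 = 3.5 + 6.5 + 8 + 10.5 + 12 + 13 + 15 = 68.5.
Step 3: U_X = R1 - n1(n1+1)/2 = 68.5 - 7*8/2 = 68.5 - 28 = 40.5.
       U_Y = n1*n2 - U_X = 56 - 40.5 = 15.5.
Step 4: Ties are present, so use the tie-corrected normal approximation (with continuity correction) for the p-value.
Step 5: p-value = 0.163782; compare to alpha = 0.05. fail to reject H0.

U_X = 40.5, p = 0.163782, fail to reject H0 at alpha = 0.05.


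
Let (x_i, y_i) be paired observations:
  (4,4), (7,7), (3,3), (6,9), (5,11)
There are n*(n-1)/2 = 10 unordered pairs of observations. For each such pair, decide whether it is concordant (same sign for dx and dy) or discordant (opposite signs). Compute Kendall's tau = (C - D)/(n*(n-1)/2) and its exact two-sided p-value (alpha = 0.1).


Step 1: Enumerate the 10 unordered pairs (i,j) with i<j and classify each by sign(x_j-x_i) * sign(y_j-y_i).
  (1,2):dx=+3,dy=+3->C; (1,3):dx=-1,dy=-1->C; (1,4):dx=+2,dy=+5->C; (1,5):dx=+1,dy=+7->C
  (2,3):dx=-4,dy=-4->C; (2,4):dx=-1,dy=+2->D; (2,5):dx=-2,dy=+4->D; (3,4):dx=+3,dy=+6->C
  (3,5):dx=+2,dy=+8->C; (4,5):dx=-1,dy=+2->D
Step 2: C = 7, D = 3, total pairs = 10.
Step 3: tau = (C - D)/(n(n-1)/2) = (7 - 3)/10 = 0.400000.
Step 4: Exact two-sided p-value (enumerate n! = 120 permutations of y under H0): p = 0.483333.
Step 5: alpha = 0.1. fail to reject H0.

tau_b = 0.4000 (C=7, D=3), p = 0.483333, fail to reject H0.


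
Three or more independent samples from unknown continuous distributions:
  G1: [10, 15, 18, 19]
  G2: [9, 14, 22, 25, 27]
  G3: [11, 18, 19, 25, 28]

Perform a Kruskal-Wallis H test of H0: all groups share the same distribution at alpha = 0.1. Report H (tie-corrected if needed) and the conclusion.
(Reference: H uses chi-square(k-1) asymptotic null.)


Step 1: Combine all N = 14 observations and assign midranks.
sorted (value, group, rank): (9,G2,1), (10,G1,2), (11,G3,3), (14,G2,4), (15,G1,5), (18,G1,6.5), (18,G3,6.5), (19,G1,8.5), (19,G3,8.5), (22,G2,10), (25,G2,11.5), (25,G3,11.5), (27,G2,13), (28,G3,14)
Step 2: Sum ranks within each group.
R_1 = 22 (n_1 = 4)
R_2 = 39.5 (n_2 = 5)
R_3 = 43.5 (n_3 = 5)
Step 3: H = 12/(N(N+1)) * sum(R_i^2/n_i) - 3(N+1)
     = 12/(14*15) * (22^2/4 + 39.5^2/5 + 43.5^2/5) - 3*15
     = 0.057143 * 811.5 - 45
     = 1.371429.
Step 4: Ties present; correction factor C = 1 - 18/(14^3 - 14) = 0.993407. Corrected H = 1.371429 / 0.993407 = 1.380531.
Step 5: Under H0, H ~ chi^2(2); p-value = 0.501443.
Step 6: alpha = 0.1. fail to reject H0.

H = 1.3805, df = 2, p = 0.501443, fail to reject H0.


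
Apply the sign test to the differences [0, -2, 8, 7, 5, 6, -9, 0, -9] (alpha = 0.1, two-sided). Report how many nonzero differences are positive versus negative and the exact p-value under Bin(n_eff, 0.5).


Step 1: Discard zero differences. Original n = 9; n_eff = number of nonzero differences = 7.
Nonzero differences (with sign): -2, +8, +7, +5, +6, -9, -9
Step 2: Count signs: positive = 4, negative = 3.
Step 3: Under H0: P(positive) = 0.5, so the number of positives S ~ Bin(7, 0.5).
Step 4: Two-sided exact p-value = sum of Bin(7,0.5) probabilities at or below the observed probability = 1.000000.
Step 5: alpha = 0.1. fail to reject H0.

n_eff = 7, pos = 4, neg = 3, p = 1.000000, fail to reject H0.


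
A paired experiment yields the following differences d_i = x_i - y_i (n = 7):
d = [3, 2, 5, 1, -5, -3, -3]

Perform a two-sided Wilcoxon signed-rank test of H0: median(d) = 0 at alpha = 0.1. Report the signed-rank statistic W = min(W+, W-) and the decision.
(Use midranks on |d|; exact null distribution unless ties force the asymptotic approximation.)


Step 1: Drop any zero differences (none here) and take |d_i|.
|d| = [3, 2, 5, 1, 5, 3, 3]
Step 2: Midrank |d_i| (ties get averaged ranks).
ranks: |3|->4, |2|->2, |5|->6.5, |1|->1, |5|->6.5, |3|->4, |3|->4
Step 3: Attach original signs; sum ranks with positive sign and with negative sign.
W+ = 4 + 2 + 6.5 + 1 = 13.5
W- = 6.5 + 4 + 4 = 14.5
(Check: W+ + W- = 28 should equal n(n+1)/2 = 28.)
Step 4: Test statistic W = min(W+, W-) = 13.5.
Step 5: Ties in |d|, so use the tie-corrected normal approximation.
        E[W] = n(n+1)/4 = 7*8/4 = 14.
        Tie groups: |d|=3 (t=3), |d|=5 (t=2); sum(t^3 - t) = 30.
        Var[W] = n(n+1)(2n+1)/24 - sum(t^3-t)/48 = 840/24 - 30/48 = 34.375.
        z = (W - E[W]) / sqrt(Var[W]) = (13.5 - 14) / 5.8630 = -0.0853.
        Two-sided p = 2*Phi(z) = 0.932039.
Step 6: alpha = 0.1. fail to reject H0.

W+ = 13.5, W- = 14.5, W = min = 13.5, p = 0.932039, fail to reject H0.


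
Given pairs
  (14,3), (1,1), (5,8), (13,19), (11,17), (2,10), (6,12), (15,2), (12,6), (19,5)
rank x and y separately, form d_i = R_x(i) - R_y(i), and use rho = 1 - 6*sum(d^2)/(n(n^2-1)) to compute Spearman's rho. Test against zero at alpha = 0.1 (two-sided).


Step 1: Rank x and y separately (midranks; no ties here).
rank(x): 14->8, 1->1, 5->3, 13->7, 11->5, 2->2, 6->4, 15->9, 12->6, 19->10
rank(y): 3->3, 1->1, 8->6, 19->10, 17->9, 10->7, 12->8, 2->2, 6->5, 5->4
Step 2: d_i = R_x(i) - R_y(i); compute d_i^2.
  (8-3)^2=25, (1-1)^2=0, (3-6)^2=9, (7-10)^2=9, (5-9)^2=16, (2-7)^2=25, (4-8)^2=16, (9-2)^2=49, (6-5)^2=1, (10-4)^2=36
sum(d^2) = 186.
Step 3: rho = 1 - 6*186 / (10*(10^2 - 1)) = 1 - 1116/990 = -0.127273.
Step 4: Under H0, t = rho * sqrt((n-2)/(1-rho^2)) = -0.3629 ~ t(8).
Step 5: Two-sided p-value from the t-distribution with 8 df = 0.726057.
Step 6: alpha = 0.1. fail to reject H0.

rho = -0.1273, p = 0.726057, fail to reject H0 at alpha = 0.1.


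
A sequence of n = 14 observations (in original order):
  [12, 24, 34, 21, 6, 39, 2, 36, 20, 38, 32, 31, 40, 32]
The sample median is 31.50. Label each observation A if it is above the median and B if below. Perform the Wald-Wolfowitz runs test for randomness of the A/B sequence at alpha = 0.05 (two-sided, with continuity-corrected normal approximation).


Step 1: Compute median = 31.50; label A = above, B = below.
Labels in order: BBABBABABAABAA  (n_A = 7, n_B = 7)
Step 2: Count runs R = 10.
Step 3: Under H0 (random ordering), E[R] = 2*n_A*n_B/(n_A+n_B) + 1 = 2*7*7/14 + 1 = 8.0000.
        Var[R] = 2*n_A*n_B*(2*n_A*n_B - n_A - n_B) / ((n_A+n_B)^2 * (n_A+n_B-1)) = 8232/2548 = 3.2308.
        SD[R] = 1.7974.
Step 4: Continuity-corrected z = (R - 0.5 - E[R]) / SD[R] = (10 - 0.5 - 8.0000) / 1.7974 = 0.8345.
Step 5: Two-sided p-value via normal approximation = 2*(1 - Phi(|z|)) = 0.403986.
Step 6: alpha = 0.05. fail to reject H0.

R = 10, z = 0.8345, p = 0.403986, fail to reject H0.


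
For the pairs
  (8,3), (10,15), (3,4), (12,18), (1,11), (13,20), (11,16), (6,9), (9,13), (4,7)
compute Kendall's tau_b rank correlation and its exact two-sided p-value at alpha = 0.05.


Step 1: Enumerate the 45 unordered pairs (i,j) with i<j and classify each by sign(x_j-x_i) * sign(y_j-y_i).
  (1,2):dx=+2,dy=+12->C; (1,3):dx=-5,dy=+1->D; (1,4):dx=+4,dy=+15->C; (1,5):dx=-7,dy=+8->D
  (1,6):dx=+5,dy=+17->C; (1,7):dx=+3,dy=+13->C; (1,8):dx=-2,dy=+6->D; (1,9):dx=+1,dy=+10->C
  (1,10):dx=-4,dy=+4->D; (2,3):dx=-7,dy=-11->C; (2,4):dx=+2,dy=+3->C; (2,5):dx=-9,dy=-4->C
  (2,6):dx=+3,dy=+5->C; (2,7):dx=+1,dy=+1->C; (2,8):dx=-4,dy=-6->C; (2,9):dx=-1,dy=-2->C
  (2,10):dx=-6,dy=-8->C; (3,4):dx=+9,dy=+14->C; (3,5):dx=-2,dy=+7->D; (3,6):dx=+10,dy=+16->C
  (3,7):dx=+8,dy=+12->C; (3,8):dx=+3,dy=+5->C; (3,9):dx=+6,dy=+9->C; (3,10):dx=+1,dy=+3->C
  (4,5):dx=-11,dy=-7->C; (4,6):dx=+1,dy=+2->C; (4,7):dx=-1,dy=-2->C; (4,8):dx=-6,dy=-9->C
  (4,9):dx=-3,dy=-5->C; (4,10):dx=-8,dy=-11->C; (5,6):dx=+12,dy=+9->C; (5,7):dx=+10,dy=+5->C
  (5,8):dx=+5,dy=-2->D; (5,9):dx=+8,dy=+2->C; (5,10):dx=+3,dy=-4->D; (6,7):dx=-2,dy=-4->C
  (6,8):dx=-7,dy=-11->C; (6,9):dx=-4,dy=-7->C; (6,10):dx=-9,dy=-13->C; (7,8):dx=-5,dy=-7->C
  (7,9):dx=-2,dy=-3->C; (7,10):dx=-7,dy=-9->C; (8,9):dx=+3,dy=+4->C; (8,10):dx=-2,dy=-2->C
  (9,10):dx=-5,dy=-6->C
Step 2: C = 38, D = 7, total pairs = 45.
Step 3: tau = (C - D)/(n(n-1)/2) = (38 - 7)/45 = 0.688889.
Step 4: Exact two-sided p-value (enumerate n! = 3628800 permutations of y under H0): p = 0.004687.
Step 5: alpha = 0.05. reject H0.

tau_b = 0.6889 (C=38, D=7), p = 0.004687, reject H0.


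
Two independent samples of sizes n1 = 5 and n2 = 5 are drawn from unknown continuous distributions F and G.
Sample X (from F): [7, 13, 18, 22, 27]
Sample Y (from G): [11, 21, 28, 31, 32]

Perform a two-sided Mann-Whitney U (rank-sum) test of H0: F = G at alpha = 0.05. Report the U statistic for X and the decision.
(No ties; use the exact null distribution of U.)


Step 1: Combine and sort all 10 observations; assign midranks.
sorted (value, group): (7,X), (11,Y), (13,X), (18,X), (21,Y), (22,X), (27,X), (28,Y), (31,Y), (32,Y)
ranks: 7->1, 11->2, 13->3, 18->4, 21->5, 22->6, 27->7, 28->8, 31->9, 32->10
Step 2: Rank sum for X: R1 = 1 + 3 + 4 + 6 + 7 = 21.
Step 3: U_X = R1 - n1(n1+1)/2 = 21 - 5*6/2 = 21 - 15 = 6.
       U_Y = n1*n2 - U_X = 25 - 6 = 19.
Step 4: No ties, so the exact null distribution of U (based on enumerating the C(10,5) = 252 equally likely rank assignments) gives the two-sided p-value.
Step 5: p-value = 0.222222; compare to alpha = 0.05. fail to reject H0.

U_X = 6, p = 0.222222, fail to reject H0 at alpha = 0.05.


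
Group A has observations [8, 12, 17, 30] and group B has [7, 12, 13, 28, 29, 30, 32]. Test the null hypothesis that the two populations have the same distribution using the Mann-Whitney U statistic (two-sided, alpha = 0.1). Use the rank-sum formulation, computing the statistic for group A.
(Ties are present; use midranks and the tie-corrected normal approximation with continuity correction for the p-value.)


Step 1: Combine and sort all 11 observations; assign midranks.
sorted (value, group): (7,Y), (8,X), (12,X), (12,Y), (13,Y), (17,X), (28,Y), (29,Y), (30,X), (30,Y), (32,Y)
ranks: 7->1, 8->2, 12->3.5, 12->3.5, 13->5, 17->6, 28->7, 29->8, 30->9.5, 30->9.5, 32->11
Step 2: Rank sum for X: R1 = 2 + 3.5 + 6 + 9.5 = 21.
Step 3: U_X = R1 - n1(n1+1)/2 = 21 - 4*5/2 = 21 - 10 = 11.
       U_Y = n1*n2 - U_X = 28 - 11 = 17.
Step 4: Ties are present, so use the tie-corrected normal approximation (with continuity correction) for the p-value.
Step 5: p-value = 0.635059; compare to alpha = 0.1. fail to reject H0.

U_X = 11, p = 0.635059, fail to reject H0 at alpha = 0.1.


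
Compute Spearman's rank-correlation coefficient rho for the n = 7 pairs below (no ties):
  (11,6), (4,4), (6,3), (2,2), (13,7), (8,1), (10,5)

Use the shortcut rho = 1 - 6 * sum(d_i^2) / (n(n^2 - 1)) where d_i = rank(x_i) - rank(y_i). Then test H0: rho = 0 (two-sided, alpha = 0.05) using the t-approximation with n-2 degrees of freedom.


Step 1: Rank x and y separately (midranks; no ties here).
rank(x): 11->6, 4->2, 6->3, 2->1, 13->7, 8->4, 10->5
rank(y): 6->6, 4->4, 3->3, 2->2, 7->7, 1->1, 5->5
Step 2: d_i = R_x(i) - R_y(i); compute d_i^2.
  (6-6)^2=0, (2-4)^2=4, (3-3)^2=0, (1-2)^2=1, (7-7)^2=0, (4-1)^2=9, (5-5)^2=0
sum(d^2) = 14.
Step 3: rho = 1 - 6*14 / (7*(7^2 - 1)) = 1 - 84/336 = 0.750000.
Step 4: Under H0, t = rho * sqrt((n-2)/(1-rho^2)) = 2.5355 ~ t(5).
Step 5: Two-sided p-value from the t-distribution with 5 df = 0.052181.
Step 6: alpha = 0.05. fail to reject H0.

rho = 0.7500, p = 0.052181, fail to reject H0 at alpha = 0.05.


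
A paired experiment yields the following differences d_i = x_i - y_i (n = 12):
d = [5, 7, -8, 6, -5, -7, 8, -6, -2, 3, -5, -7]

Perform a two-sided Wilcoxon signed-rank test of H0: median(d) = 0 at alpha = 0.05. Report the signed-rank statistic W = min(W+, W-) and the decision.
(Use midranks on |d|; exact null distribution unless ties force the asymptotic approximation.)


Step 1: Drop any zero differences (none here) and take |d_i|.
|d| = [5, 7, 8, 6, 5, 7, 8, 6, 2, 3, 5, 7]
Step 2: Midrank |d_i| (ties get averaged ranks).
ranks: |5|->4, |7|->9, |8|->11.5, |6|->6.5, |5|->4, |7|->9, |8|->11.5, |6|->6.5, |2|->1, |3|->2, |5|->4, |7|->9
Step 3: Attach original signs; sum ranks with positive sign and with negative sign.
W+ = 4 + 9 + 6.5 + 11.5 + 2 = 33
W- = 11.5 + 4 + 9 + 6.5 + 1 + 4 + 9 = 45
(Check: W+ + W- = 78 should equal n(n+1)/2 = 78.)
Step 4: Test statistic W = min(W+, W-) = 33.
Step 5: Ties in |d|, so use the tie-corrected normal approximation.
        E[W] = n(n+1)/4 = 12*13/4 = 39.
        Tie groups: |d|=5 (t=3), |d|=6 (t=2), |d|=7 (t=3), |d|=8 (t=2); sum(t^3 - t) = 60.
        Var[W] = n(n+1)(2n+1)/24 - sum(t^3-t)/48 = 3900/24 - 60/48 = 161.25.
        z = (W - E[W]) / sqrt(Var[W]) = (33 - 39) / 12.6984 = -0.4725.
        Two-sided p = 2*Phi(z) = 0.636570.
Step 6: alpha = 0.05. fail to reject H0.

W+ = 33, W- = 45, W = min = 33, p = 0.636570, fail to reject H0.


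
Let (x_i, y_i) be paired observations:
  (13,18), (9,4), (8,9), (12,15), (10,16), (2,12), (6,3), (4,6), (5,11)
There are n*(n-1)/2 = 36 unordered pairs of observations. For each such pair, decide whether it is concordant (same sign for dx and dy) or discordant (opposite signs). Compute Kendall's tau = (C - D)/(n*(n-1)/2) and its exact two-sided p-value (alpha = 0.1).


Step 1: Enumerate the 36 unordered pairs (i,j) with i<j and classify each by sign(x_j-x_i) * sign(y_j-y_i).
  (1,2):dx=-4,dy=-14->C; (1,3):dx=-5,dy=-9->C; (1,4):dx=-1,dy=-3->C; (1,5):dx=-3,dy=-2->C
  (1,6):dx=-11,dy=-6->C; (1,7):dx=-7,dy=-15->C; (1,8):dx=-9,dy=-12->C; (1,9):dx=-8,dy=-7->C
  (2,3):dx=-1,dy=+5->D; (2,4):dx=+3,dy=+11->C; (2,5):dx=+1,dy=+12->C; (2,6):dx=-7,dy=+8->D
  (2,7):dx=-3,dy=-1->C; (2,8):dx=-5,dy=+2->D; (2,9):dx=-4,dy=+7->D; (3,4):dx=+4,dy=+6->C
  (3,5):dx=+2,dy=+7->C; (3,6):dx=-6,dy=+3->D; (3,7):dx=-2,dy=-6->C; (3,8):dx=-4,dy=-3->C
  (3,9):dx=-3,dy=+2->D; (4,5):dx=-2,dy=+1->D; (4,6):dx=-10,dy=-3->C; (4,7):dx=-6,dy=-12->C
  (4,8):dx=-8,dy=-9->C; (4,9):dx=-7,dy=-4->C; (5,6):dx=-8,dy=-4->C; (5,7):dx=-4,dy=-13->C
  (5,8):dx=-6,dy=-10->C; (5,9):dx=-5,dy=-5->C; (6,7):dx=+4,dy=-9->D; (6,8):dx=+2,dy=-6->D
  (6,9):dx=+3,dy=-1->D; (7,8):dx=-2,dy=+3->D; (7,9):dx=-1,dy=+8->D; (8,9):dx=+1,dy=+5->C
Step 2: C = 24, D = 12, total pairs = 36.
Step 3: tau = (C - D)/(n(n-1)/2) = (24 - 12)/36 = 0.333333.
Step 4: Exact two-sided p-value (enumerate n! = 362880 permutations of y under H0): p = 0.259518.
Step 5: alpha = 0.1. fail to reject H0.

tau_b = 0.3333 (C=24, D=12), p = 0.259518, fail to reject H0.


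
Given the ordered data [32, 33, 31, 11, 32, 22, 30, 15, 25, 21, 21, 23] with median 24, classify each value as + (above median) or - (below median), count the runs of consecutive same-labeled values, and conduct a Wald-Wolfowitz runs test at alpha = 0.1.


Step 1: Compute median = 24; label A = above, B = below.
Labels in order: AAABABABABBB  (n_A = 6, n_B = 6)
Step 2: Count runs R = 8.
Step 3: Under H0 (random ordering), E[R] = 2*n_A*n_B/(n_A+n_B) + 1 = 2*6*6/12 + 1 = 7.0000.
        Var[R] = 2*n_A*n_B*(2*n_A*n_B - n_A - n_B) / ((n_A+n_B)^2 * (n_A+n_B-1)) = 4320/1584 = 2.7273.
        SD[R] = 1.6514.
Step 4: Continuity-corrected z = (R - 0.5 - E[R]) / SD[R] = (8 - 0.5 - 7.0000) / 1.6514 = 0.3028.
Step 5: Two-sided p-value via normal approximation = 2*(1 - Phi(|z|)) = 0.762069.
Step 6: alpha = 0.1. fail to reject H0.

R = 8, z = 0.3028, p = 0.762069, fail to reject H0.


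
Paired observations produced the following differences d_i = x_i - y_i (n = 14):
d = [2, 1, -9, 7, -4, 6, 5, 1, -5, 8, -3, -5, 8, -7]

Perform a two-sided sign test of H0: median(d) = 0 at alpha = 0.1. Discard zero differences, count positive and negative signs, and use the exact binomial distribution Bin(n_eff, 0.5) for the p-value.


Step 1: Discard zero differences. Original n = 14; n_eff = number of nonzero differences = 14.
Nonzero differences (with sign): +2, +1, -9, +7, -4, +6, +5, +1, -5, +8, -3, -5, +8, -7
Step 2: Count signs: positive = 8, negative = 6.
Step 3: Under H0: P(positive) = 0.5, so the number of positives S ~ Bin(14, 0.5).
Step 4: Two-sided exact p-value = sum of Bin(14,0.5) probabilities at or below the observed probability = 0.790527.
Step 5: alpha = 0.1. fail to reject H0.

n_eff = 14, pos = 8, neg = 6, p = 0.790527, fail to reject H0.


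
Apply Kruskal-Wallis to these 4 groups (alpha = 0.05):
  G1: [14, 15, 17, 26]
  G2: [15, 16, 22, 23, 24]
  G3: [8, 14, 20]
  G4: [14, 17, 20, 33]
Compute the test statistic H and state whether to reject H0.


Step 1: Combine all N = 16 observations and assign midranks.
sorted (value, group, rank): (8,G3,1), (14,G1,3), (14,G3,3), (14,G4,3), (15,G1,5.5), (15,G2,5.5), (16,G2,7), (17,G1,8.5), (17,G4,8.5), (20,G3,10.5), (20,G4,10.5), (22,G2,12), (23,G2,13), (24,G2,14), (26,G1,15), (33,G4,16)
Step 2: Sum ranks within each group.
R_1 = 32 (n_1 = 4)
R_2 = 51.5 (n_2 = 5)
R_3 = 14.5 (n_3 = 3)
R_4 = 38 (n_4 = 4)
Step 3: H = 12/(N(N+1)) * sum(R_i^2/n_i) - 3(N+1)
     = 12/(16*17) * (32^2/4 + 51.5^2/5 + 14.5^2/3 + 38^2/4) - 3*17
     = 0.044118 * 1217.53 - 51
     = 2.714706.
Step 4: Ties present; correction factor C = 1 - 42/(16^3 - 16) = 0.989706. Corrected H = 2.714706 / 0.989706 = 2.742942.
Step 5: Under H0, H ~ chi^2(3); p-value = 0.432979.
Step 6: alpha = 0.05. fail to reject H0.

H = 2.7429, df = 3, p = 0.432979, fail to reject H0.


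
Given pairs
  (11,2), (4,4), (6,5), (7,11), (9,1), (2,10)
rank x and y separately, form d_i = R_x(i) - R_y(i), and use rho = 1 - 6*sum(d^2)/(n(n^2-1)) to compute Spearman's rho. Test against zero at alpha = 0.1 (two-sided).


Step 1: Rank x and y separately (midranks; no ties here).
rank(x): 11->6, 4->2, 6->3, 7->4, 9->5, 2->1
rank(y): 2->2, 4->3, 5->4, 11->6, 1->1, 10->5
Step 2: d_i = R_x(i) - R_y(i); compute d_i^2.
  (6-2)^2=16, (2-3)^2=1, (3-4)^2=1, (4-6)^2=4, (5-1)^2=16, (1-5)^2=16
sum(d^2) = 54.
Step 3: rho = 1 - 6*54 / (6*(6^2 - 1)) = 1 - 324/210 = -0.542857.
Step 4: Under H0, t = rho * sqrt((n-2)/(1-rho^2)) = -1.2928 ~ t(4).
Step 5: Two-sided p-value from the t-distribution with 4 df = 0.265703.
Step 6: alpha = 0.1. fail to reject H0.

rho = -0.5429, p = 0.265703, fail to reject H0 at alpha = 0.1.


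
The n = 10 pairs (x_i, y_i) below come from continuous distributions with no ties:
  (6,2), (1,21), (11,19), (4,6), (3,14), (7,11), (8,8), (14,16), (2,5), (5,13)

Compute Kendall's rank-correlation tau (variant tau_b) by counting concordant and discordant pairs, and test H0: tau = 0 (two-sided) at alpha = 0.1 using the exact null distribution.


Step 1: Enumerate the 45 unordered pairs (i,j) with i<j and classify each by sign(x_j-x_i) * sign(y_j-y_i).
  (1,2):dx=-5,dy=+19->D; (1,3):dx=+5,dy=+17->C; (1,4):dx=-2,dy=+4->D; (1,5):dx=-3,dy=+12->D
  (1,6):dx=+1,dy=+9->C; (1,7):dx=+2,dy=+6->C; (1,8):dx=+8,dy=+14->C; (1,9):dx=-4,dy=+3->D
  (1,10):dx=-1,dy=+11->D; (2,3):dx=+10,dy=-2->D; (2,4):dx=+3,dy=-15->D; (2,5):dx=+2,dy=-7->D
  (2,6):dx=+6,dy=-10->D; (2,7):dx=+7,dy=-13->D; (2,8):dx=+13,dy=-5->D; (2,9):dx=+1,dy=-16->D
  (2,10):dx=+4,dy=-8->D; (3,4):dx=-7,dy=-13->C; (3,5):dx=-8,dy=-5->C; (3,6):dx=-4,dy=-8->C
  (3,7):dx=-3,dy=-11->C; (3,8):dx=+3,dy=-3->D; (3,9):dx=-9,dy=-14->C; (3,10):dx=-6,dy=-6->C
  (4,5):dx=-1,dy=+8->D; (4,6):dx=+3,dy=+5->C; (4,7):dx=+4,dy=+2->C; (4,8):dx=+10,dy=+10->C
  (4,9):dx=-2,dy=-1->C; (4,10):dx=+1,dy=+7->C; (5,6):dx=+4,dy=-3->D; (5,7):dx=+5,dy=-6->D
  (5,8):dx=+11,dy=+2->C; (5,9):dx=-1,dy=-9->C; (5,10):dx=+2,dy=-1->D; (6,7):dx=+1,dy=-3->D
  (6,8):dx=+7,dy=+5->C; (6,9):dx=-5,dy=-6->C; (6,10):dx=-2,dy=+2->D; (7,8):dx=+6,dy=+8->C
  (7,9):dx=-6,dy=-3->C; (7,10):dx=-3,dy=+5->D; (8,9):dx=-12,dy=-11->C; (8,10):dx=-9,dy=-3->C
  (9,10):dx=+3,dy=+8->C
Step 2: C = 24, D = 21, total pairs = 45.
Step 3: tau = (C - D)/(n(n-1)/2) = (24 - 21)/45 = 0.066667.
Step 4: Exact two-sided p-value (enumerate n! = 3628800 permutations of y under H0): p = 0.861801.
Step 5: alpha = 0.1. fail to reject H0.

tau_b = 0.0667 (C=24, D=21), p = 0.861801, fail to reject H0.


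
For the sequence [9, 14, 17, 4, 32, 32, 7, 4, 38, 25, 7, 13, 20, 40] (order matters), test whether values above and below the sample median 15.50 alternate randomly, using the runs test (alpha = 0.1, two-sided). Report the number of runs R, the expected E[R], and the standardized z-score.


Step 1: Compute median = 15.50; label A = above, B = below.
Labels in order: BBABAABBAABBAA  (n_A = 7, n_B = 7)
Step 2: Count runs R = 8.
Step 3: Under H0 (random ordering), E[R] = 2*n_A*n_B/(n_A+n_B) + 1 = 2*7*7/14 + 1 = 8.0000.
        Var[R] = 2*n_A*n_B*(2*n_A*n_B - n_A - n_B) / ((n_A+n_B)^2 * (n_A+n_B-1)) = 8232/2548 = 3.2308.
        SD[R] = 1.7974.
Step 4: R = E[R], so z = 0 with no continuity correction.
Step 5: Two-sided p-value via normal approximation = 2*(1 - Phi(|z|)) = 1.000000.
Step 6: alpha = 0.1. fail to reject H0.

R = 8, z = 0.0000, p = 1.000000, fail to reject H0.


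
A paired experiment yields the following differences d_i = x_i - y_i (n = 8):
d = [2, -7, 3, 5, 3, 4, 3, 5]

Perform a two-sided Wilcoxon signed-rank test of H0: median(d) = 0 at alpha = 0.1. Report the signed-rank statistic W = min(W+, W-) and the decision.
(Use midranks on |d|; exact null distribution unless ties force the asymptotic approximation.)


Step 1: Drop any zero differences (none here) and take |d_i|.
|d| = [2, 7, 3, 5, 3, 4, 3, 5]
Step 2: Midrank |d_i| (ties get averaged ranks).
ranks: |2|->1, |7|->8, |3|->3, |5|->6.5, |3|->3, |4|->5, |3|->3, |5|->6.5
Step 3: Attach original signs; sum ranks with positive sign and with negative sign.
W+ = 1 + 3 + 6.5 + 3 + 5 + 3 + 6.5 = 28
W- = 8 = 8
(Check: W+ + W- = 36 should equal n(n+1)/2 = 36.)
Step 4: Test statistic W = min(W+, W-) = 8.
Step 5: Ties in |d|, so use the tie-corrected normal approximation.
        E[W] = n(n+1)/4 = 8*9/4 = 18.
        Tie groups: |d|=3 (t=3), |d|=5 (t=2); sum(t^3 - t) = 30.
        Var[W] = n(n+1)(2n+1)/24 - sum(t^3-t)/48 = 1224/24 - 30/48 = 50.375.
        z = (W - E[W]) / sqrt(Var[W]) = (8 - 18) / 7.0975 = -1.4089.
        Two-sided p = 2*Phi(z) = 0.158853.
Step 6: alpha = 0.1. fail to reject H0.

W+ = 28, W- = 8, W = min = 8, p = 0.158853, fail to reject H0.


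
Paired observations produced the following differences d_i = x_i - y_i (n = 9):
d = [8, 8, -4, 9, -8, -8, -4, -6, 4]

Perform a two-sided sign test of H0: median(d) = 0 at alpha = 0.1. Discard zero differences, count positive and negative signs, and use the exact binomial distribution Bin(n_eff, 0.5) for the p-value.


Step 1: Discard zero differences. Original n = 9; n_eff = number of nonzero differences = 9.
Nonzero differences (with sign): +8, +8, -4, +9, -8, -8, -4, -6, +4
Step 2: Count signs: positive = 4, negative = 5.
Step 3: Under H0: P(positive) = 0.5, so the number of positives S ~ Bin(9, 0.5).
Step 4: Two-sided exact p-value = sum of Bin(9,0.5) probabilities at or below the observed probability = 1.000000.
Step 5: alpha = 0.1. fail to reject H0.

n_eff = 9, pos = 4, neg = 5, p = 1.000000, fail to reject H0.


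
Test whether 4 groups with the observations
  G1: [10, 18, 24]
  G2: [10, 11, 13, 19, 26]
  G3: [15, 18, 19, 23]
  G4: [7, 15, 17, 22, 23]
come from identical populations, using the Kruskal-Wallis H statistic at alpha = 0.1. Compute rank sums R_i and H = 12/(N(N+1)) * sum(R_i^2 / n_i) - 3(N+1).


Step 1: Combine all N = 17 observations and assign midranks.
sorted (value, group, rank): (7,G4,1), (10,G1,2.5), (10,G2,2.5), (11,G2,4), (13,G2,5), (15,G3,6.5), (15,G4,6.5), (17,G4,8), (18,G1,9.5), (18,G3,9.5), (19,G2,11.5), (19,G3,11.5), (22,G4,13), (23,G3,14.5), (23,G4,14.5), (24,G1,16), (26,G2,17)
Step 2: Sum ranks within each group.
R_1 = 28 (n_1 = 3)
R_2 = 40 (n_2 = 5)
R_3 = 42 (n_3 = 4)
R_4 = 43 (n_4 = 5)
Step 3: H = 12/(N(N+1)) * sum(R_i^2/n_i) - 3(N+1)
     = 12/(17*18) * (28^2/3 + 40^2/5 + 42^2/4 + 43^2/5) - 3*18
     = 0.039216 * 1392.13 - 54
     = 0.593464.
Step 4: Ties present; correction factor C = 1 - 30/(17^3 - 17) = 0.993873. Corrected H = 0.593464 / 0.993873 = 0.597123.
Step 5: Under H0, H ~ chi^2(3); p-value = 0.897091.
Step 6: alpha = 0.1. fail to reject H0.

H = 0.5971, df = 3, p = 0.897091, fail to reject H0.


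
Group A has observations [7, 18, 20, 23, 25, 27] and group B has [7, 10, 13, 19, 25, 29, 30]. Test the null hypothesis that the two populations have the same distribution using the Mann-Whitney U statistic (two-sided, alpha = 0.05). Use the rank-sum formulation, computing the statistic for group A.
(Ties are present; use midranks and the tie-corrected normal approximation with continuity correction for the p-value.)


Step 1: Combine and sort all 13 observations; assign midranks.
sorted (value, group): (7,X), (7,Y), (10,Y), (13,Y), (18,X), (19,Y), (20,X), (23,X), (25,X), (25,Y), (27,X), (29,Y), (30,Y)
ranks: 7->1.5, 7->1.5, 10->3, 13->4, 18->5, 19->6, 20->7, 23->8, 25->9.5, 25->9.5, 27->11, 29->12, 30->13
Step 2: Rank sum for X: R1 = 1.5 + 5 + 7 + 8 + 9.5 + 11 = 42.
Step 3: U_X = R1 - n1(n1+1)/2 = 42 - 6*7/2 = 42 - 21 = 21.
       U_Y = n1*n2 - U_X = 42 - 21 = 21.
Step 4: Ties are present, so use the tie-corrected normal approximation (with continuity correction) for the p-value.
Step 5: p-value = 1.000000; compare to alpha = 0.05. fail to reject H0.

U_X = 21, p = 1.000000, fail to reject H0 at alpha = 0.05.
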